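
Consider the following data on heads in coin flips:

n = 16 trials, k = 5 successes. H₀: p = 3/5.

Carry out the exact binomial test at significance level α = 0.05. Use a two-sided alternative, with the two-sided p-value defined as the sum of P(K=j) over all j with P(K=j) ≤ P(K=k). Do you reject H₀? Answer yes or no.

reject H₀: yes

Exact binomial: n=16, k=5, p₀=3/5=0.6000
P(X=j) = C(n,j)·p₀^j·(1−p₀)^(n−j); p = Σ P(X=j) over j with P(X=j) ≤ P(X=5)
p-value (two-sided) = 0.02243
At α=0.05: p < α → reject H₀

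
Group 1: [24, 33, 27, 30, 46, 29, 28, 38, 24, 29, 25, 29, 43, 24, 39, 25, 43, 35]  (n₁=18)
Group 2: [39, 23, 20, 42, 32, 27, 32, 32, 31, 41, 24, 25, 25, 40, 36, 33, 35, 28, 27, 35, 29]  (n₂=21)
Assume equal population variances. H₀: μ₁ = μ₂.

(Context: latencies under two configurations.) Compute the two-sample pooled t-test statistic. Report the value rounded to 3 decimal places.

x̄₁=31.722, s₁=7.250, n₁=18
x̄₂=31.238, s₂=6.244, n₂=21
s_p² = [17·7.250² + 20·6.244²]/37 = 45.2276
SE = √(s_p²·(1/18+1/21)) = 2.1602
t = (31.722−31.238)/2.1602 = 0.2241
df = 37

test statistic = 0.224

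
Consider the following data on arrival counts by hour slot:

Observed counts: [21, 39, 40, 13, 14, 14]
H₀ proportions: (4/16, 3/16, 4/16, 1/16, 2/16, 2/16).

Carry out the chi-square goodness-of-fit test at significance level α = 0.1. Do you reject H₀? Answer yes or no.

reject H₀: yes

n = 141; E_i = n·p_i = [35.25, 26.44, 35.25, 8.81, 17.62, 17.62]
χ² = (21−35.25)²/35.25 + (39−26.44)²/26.44 + (40−35.25)²/35.25 + (13−8.81)²/8.81 + (14−17.62)²/17.62 + (14−17.62)²/17.62 = 15.8511
df = 5
p-value (upper-tail) = 0.00728
At α=0.1: p < α → reject H₀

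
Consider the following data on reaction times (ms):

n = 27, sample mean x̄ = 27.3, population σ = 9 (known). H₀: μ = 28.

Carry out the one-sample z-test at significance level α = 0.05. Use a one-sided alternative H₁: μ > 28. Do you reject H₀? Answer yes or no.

reject H₀: no

SE = σ/√n = 9/√27 = 1.7321
z = (x̄−μ₀)/SE = (27.3−28)/1.7321 = -0.4041
p-value (one-sided, H₁ greater) = 0.65695
At α=0.05: p ≥ α → fail to reject H₀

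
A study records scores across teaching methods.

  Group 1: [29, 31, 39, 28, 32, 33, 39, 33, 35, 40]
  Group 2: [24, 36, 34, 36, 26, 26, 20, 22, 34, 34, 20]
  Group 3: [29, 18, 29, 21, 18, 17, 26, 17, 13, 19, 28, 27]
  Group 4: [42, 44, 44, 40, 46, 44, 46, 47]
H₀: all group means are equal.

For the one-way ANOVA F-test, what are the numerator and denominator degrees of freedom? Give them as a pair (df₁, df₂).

k = 4 groups, N = 41 total
df = (k−1, N−k) = (4−1, 41−4) = (3, 37)

degrees of freedom = [3, 37]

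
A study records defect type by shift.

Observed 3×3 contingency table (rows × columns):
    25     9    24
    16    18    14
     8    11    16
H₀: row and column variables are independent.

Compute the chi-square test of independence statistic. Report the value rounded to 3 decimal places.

Row totals [58, 48, 35], col totals [49, 38, 54], n=141
χ² = (25−20.16)²/20.16 + (9−15.63)²/15.63 + (24−22.21)²/22.21 + (16−16.68)²/16.68 + (18−12.94)²/12.94 + (14−18.38)²/18.38 + (8−12.16)²/12.16 + (11−9.43)²/9.43 + (16−13.40)²/13.40 = 9.3641
df = 4

test statistic = 9.364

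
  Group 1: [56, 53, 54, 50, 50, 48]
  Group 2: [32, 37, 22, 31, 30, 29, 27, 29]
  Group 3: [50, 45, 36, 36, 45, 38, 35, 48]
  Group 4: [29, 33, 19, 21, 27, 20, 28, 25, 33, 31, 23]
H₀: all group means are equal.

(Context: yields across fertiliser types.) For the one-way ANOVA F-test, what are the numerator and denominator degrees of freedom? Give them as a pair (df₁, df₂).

k = 4 groups, N = 33 total
df = (k−1, N−k) = (4−1, 33−4) = (3, 29)

degrees of freedom = [3, 29]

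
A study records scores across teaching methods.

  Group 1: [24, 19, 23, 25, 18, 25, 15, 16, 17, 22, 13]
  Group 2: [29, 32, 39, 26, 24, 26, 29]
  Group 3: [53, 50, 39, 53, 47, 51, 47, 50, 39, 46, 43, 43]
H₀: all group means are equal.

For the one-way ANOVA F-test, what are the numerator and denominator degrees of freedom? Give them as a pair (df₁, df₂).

degrees of freedom = [2, 27]

k = 3 groups, N = 30 total
df = (k−1, N−k) = (3−1, 30−3) = (2, 27)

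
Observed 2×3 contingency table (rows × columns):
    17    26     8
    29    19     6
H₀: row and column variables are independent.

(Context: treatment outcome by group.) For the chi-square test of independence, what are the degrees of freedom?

df = (r−1)(c−1) = (2−1)·(3−1) = 2

degrees of freedom = 2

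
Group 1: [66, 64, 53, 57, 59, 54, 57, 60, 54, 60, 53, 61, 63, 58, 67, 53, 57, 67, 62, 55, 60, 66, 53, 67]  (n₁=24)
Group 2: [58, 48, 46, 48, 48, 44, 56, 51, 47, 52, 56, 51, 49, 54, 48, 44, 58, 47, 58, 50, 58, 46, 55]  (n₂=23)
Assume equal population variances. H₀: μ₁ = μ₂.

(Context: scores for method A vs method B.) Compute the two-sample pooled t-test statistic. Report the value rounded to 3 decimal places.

test statistic = 5.977

x̄₁=59.417, s₁=4.960, n₁=24
x̄₂=50.957, s₂=4.734, n₂=23
s_p² = [23·4.960² + 22·4.734²]/45 = 23.5287
SE = √(s_p²·(1/24+1/23)) = 1.4154
t = (59.417−50.957)/1.4154 = 5.9772
df = 45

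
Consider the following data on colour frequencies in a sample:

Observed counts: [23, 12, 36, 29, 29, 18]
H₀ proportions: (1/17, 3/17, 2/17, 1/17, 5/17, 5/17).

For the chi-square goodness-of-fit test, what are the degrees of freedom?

df = k − 1 = 6 − 1 = 5

degrees of freedom = 5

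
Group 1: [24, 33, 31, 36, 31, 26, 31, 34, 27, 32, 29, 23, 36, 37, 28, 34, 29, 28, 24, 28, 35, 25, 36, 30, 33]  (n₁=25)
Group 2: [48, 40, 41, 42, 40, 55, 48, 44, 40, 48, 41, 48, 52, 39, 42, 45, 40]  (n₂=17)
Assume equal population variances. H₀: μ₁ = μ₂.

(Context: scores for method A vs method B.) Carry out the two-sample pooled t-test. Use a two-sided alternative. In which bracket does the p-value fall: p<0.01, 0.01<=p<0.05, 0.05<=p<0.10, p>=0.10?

p-value bracket: p<0.01

x̄₁=30.400, s₁=4.183, n₁=25
x̄₂=44.294, s₂=4.767, n₂=17
s_p² = [24·4.183² + 16·4.767²]/40 = 19.5882
SE = √(s_p²·(1/25+1/17)) = 1.3913
t = (30.400−44.294)/1.3913 = -9.9863
df = 40
p-value (two-sided) = 0.00000
→ bracket: p<0.01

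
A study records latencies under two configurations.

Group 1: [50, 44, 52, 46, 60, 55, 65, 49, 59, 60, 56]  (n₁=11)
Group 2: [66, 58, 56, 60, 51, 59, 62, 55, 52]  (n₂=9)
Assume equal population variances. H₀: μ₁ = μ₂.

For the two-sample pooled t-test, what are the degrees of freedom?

degrees of freedom = 18

df = n₁ + n₂ − 2 = 11 + 9 − 2 = 18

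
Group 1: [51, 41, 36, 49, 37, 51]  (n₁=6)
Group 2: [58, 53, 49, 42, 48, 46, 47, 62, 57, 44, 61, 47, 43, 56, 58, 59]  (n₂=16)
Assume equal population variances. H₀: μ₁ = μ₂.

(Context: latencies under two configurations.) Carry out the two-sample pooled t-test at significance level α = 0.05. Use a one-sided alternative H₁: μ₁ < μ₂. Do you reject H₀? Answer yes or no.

x̄₁=44.167, s₁=6.998, n₁=6
x̄₂=51.875, s₂=6.830, n₂=16
s_p² = [5·6.998² + 15·6.830²]/20 = 47.2292
SE = √(s_p²·(1/6+1/16)) = 3.2899
t = (44.167−51.875)/3.2899 = -2.3430
df = 20
p-value (one-sided, H₁ less) = 0.01479
At α=0.05: p < α → reject H₀

reject H₀: yes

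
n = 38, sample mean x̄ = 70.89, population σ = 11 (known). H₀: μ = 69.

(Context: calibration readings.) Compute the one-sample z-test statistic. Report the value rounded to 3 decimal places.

SE = σ/√n = 11/√38 = 1.7844
z = (x̄−μ₀)/SE = (70.89−69)/1.7844 = 1.0592

test statistic = 1.059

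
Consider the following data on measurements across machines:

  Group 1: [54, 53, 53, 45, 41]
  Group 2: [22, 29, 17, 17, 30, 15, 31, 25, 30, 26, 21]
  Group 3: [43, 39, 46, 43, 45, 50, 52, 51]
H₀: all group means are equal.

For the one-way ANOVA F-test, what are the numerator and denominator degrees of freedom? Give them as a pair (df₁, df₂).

k = 3 groups, N = 24 total
df = (k−1, N−k) = (3−1, 24−3) = (2, 21)

degrees of freedom = [2, 21]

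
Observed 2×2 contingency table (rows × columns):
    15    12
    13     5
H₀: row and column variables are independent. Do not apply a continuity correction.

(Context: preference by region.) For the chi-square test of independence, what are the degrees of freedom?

df = (r−1)(c−1) = (2−1)·(2−1) = 1

degrees of freedom = 1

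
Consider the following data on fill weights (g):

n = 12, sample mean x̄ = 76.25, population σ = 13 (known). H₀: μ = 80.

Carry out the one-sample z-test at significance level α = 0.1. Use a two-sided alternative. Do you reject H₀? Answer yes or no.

SE = σ/√n = 13/√12 = 3.7528
z = (x̄−μ₀)/SE = (76.25−80)/3.7528 = -0.9993
p-value (two-sided) = 0.31767
At α=0.1: p ≥ α → fail to reject H₀

reject H₀: no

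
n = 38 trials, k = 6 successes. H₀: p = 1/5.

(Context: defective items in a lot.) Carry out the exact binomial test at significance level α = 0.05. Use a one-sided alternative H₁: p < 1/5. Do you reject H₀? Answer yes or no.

reject H₀: no

Exact binomial: n=38, k=6, p₀=1/5=0.2000
P(X≤6) from Σ C(n,i)·p₀^i·(1−p₀)^(n−i)
p-value (one-sided, H₁ less) = 0.34036
At α=0.05: p ≥ α → fail to reject H₀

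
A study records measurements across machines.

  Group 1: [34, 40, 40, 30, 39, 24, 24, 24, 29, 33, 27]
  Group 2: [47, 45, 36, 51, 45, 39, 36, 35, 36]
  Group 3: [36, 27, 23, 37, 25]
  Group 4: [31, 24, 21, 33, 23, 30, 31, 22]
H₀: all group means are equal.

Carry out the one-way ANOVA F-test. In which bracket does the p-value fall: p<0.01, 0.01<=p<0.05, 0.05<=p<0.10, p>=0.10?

p-value bracket: p<0.01

Group means [31.27, 41.11, 29.60, 26.88], grand mean 32.636
SSB = Σnᵢ(x̄ᵢ−x̄)² = 978.491; SSW = ΣΣ(x−x̄ᵢ)² = 1019.146
MSB = 978.491/3 = 326.1636; MSW = 1019.146/29 = 35.1430
F = MSB/MSW = 9.2811
df = (3, 29)
p-value (upper-tail) = 0.00018
→ bracket: p<0.01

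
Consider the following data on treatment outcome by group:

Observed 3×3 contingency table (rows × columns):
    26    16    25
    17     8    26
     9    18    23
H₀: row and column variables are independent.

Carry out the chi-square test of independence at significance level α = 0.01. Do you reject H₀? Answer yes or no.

reject H₀: no

Row totals [67, 51, 50], col totals [52, 42, 74], n=168
χ² = (26−20.74)²/20.74 + (16−16.75)²/16.75 + (25−29.51)²/29.51 + (17−15.79)²/15.79 + (8−12.75)²/12.75 + (26−22.46)²/22.46 + (9−15.48)²/15.48 + (18−12.50)²/12.50 + (23−22.02)²/22.02 = 9.6513
df = 4
p-value (upper-tail) = 0.04673
At α=0.01: p ≥ α → fail to reject H₀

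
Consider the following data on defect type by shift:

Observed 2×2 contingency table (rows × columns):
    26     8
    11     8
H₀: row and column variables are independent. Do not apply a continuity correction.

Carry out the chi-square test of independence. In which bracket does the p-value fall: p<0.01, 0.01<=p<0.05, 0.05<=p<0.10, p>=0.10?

p-value bracket: p>=0.10

Row totals [34, 19], col totals [37, 16], n=53
χ² = (26−23.74)²/23.74 + (8−10.26)²/10.26 + (11−13.26)²/13.26 + (8−5.74)²/5.74 = 1.9956
df = 1
p-value (upper-tail) = 0.15775
→ bracket: p>=0.10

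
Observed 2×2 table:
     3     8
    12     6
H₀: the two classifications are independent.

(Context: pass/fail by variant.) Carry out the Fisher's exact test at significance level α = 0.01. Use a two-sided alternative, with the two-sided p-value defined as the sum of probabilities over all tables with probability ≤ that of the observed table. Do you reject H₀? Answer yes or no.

reject H₀: no

Margins: r₁=11, r₂=18, c₁=15, c₂=14, n=29
p_obs = C(11,3)·C(18,12)/C(29,15); sum pmf over tables with pmf ≤ p_obs
p-value (two-sided) = 0.06043
At α=0.01: p ≥ α → fail to reject H₀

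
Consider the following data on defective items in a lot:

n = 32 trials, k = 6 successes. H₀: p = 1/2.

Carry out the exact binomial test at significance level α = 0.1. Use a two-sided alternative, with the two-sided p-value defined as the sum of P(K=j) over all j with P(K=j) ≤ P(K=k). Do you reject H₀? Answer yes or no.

Exact binomial: n=32, k=6, p₀=1/2=0.5000
P(X=j) = C(n,j)·p₀^j·(1−p₀)^(n−j); p = Σ P(X=j) over j with P(X=j) ≤ P(X=6)
p-value (two-sided) = 0.00054
At α=0.1: p < α → reject H₀

reject H₀: yes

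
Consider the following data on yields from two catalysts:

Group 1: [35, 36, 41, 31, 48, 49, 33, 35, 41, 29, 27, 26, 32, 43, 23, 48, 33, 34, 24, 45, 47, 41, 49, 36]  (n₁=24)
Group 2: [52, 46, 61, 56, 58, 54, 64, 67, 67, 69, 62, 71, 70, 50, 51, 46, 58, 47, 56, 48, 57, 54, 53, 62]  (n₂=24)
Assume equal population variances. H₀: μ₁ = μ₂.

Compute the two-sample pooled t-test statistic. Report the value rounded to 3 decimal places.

test statistic = -8.916

x̄₁=36.917, s₁=8.182, n₁=24
x̄₂=57.458, s₂=7.774, n₂=24
s_p² = [23·8.182² + 23·7.774²]/46 = 63.6911
SE = √(s_p²·(1/24+1/24)) = 2.3038
t = (36.917−57.458)/2.3038 = -8.9163
df = 46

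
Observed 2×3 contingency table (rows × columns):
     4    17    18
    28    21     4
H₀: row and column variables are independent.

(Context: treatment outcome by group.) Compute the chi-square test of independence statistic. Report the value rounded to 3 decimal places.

test statistic = 25.797

Row totals [39, 53], col totals [32, 38, 22], n=92
χ² = (4−13.57)²/13.57 + (17−16.11)²/16.11 + (18−9.33)²/9.33 + (28−18.43)²/18.43 + (21−21.89)²/21.89 + (4−12.67)²/12.67 = 25.7971
df = 2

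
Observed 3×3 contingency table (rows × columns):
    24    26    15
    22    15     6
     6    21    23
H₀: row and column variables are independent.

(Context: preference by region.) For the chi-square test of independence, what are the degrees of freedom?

degrees of freedom = 4

df = (r−1)(c−1) = (3−1)·(3−1) = 4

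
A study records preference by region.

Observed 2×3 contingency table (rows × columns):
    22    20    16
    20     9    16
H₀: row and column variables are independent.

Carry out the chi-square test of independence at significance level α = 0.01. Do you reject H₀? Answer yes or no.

reject H₀: no

Row totals [58, 45], col totals [42, 29, 32], n=103
χ² = (22−23.65)²/23.65 + (20−16.33)²/16.33 + (16−18.02)²/18.02 + (20−18.35)²/18.35 + (9−12.67)²/12.67 + (16−13.98)²/13.98 = 2.6694
df = 2
p-value (upper-tail) = 0.26324
At α=0.01: p ≥ α → fail to reject H₀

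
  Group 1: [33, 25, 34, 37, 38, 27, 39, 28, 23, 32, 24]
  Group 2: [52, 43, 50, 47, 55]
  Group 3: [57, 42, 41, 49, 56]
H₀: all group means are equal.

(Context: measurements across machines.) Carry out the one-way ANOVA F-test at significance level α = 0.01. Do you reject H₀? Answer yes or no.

Group means [30.91, 49.40, 49.00], grand mean 39.619
SSB = Σnᵢ(x̄ᵢ−x̄)² = 1752.843; SSW = ΣΣ(x−x̄ᵢ)² = 648.109
MSB = 1752.843/2 = 876.4216; MSW = 648.109/18 = 36.0061
F = MSB/MSW = 24.3409
df = (2, 18)
p-value (upper-tail) = 0.00001
At α=0.01: p < α → reject H₀

reject H₀: yes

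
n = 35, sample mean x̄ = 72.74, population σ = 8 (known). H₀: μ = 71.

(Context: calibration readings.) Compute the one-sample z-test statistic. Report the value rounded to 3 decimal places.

test statistic = 1.287

SE = σ/√n = 8/√35 = 1.3522
z = (x̄−μ₀)/SE = (72.74−71)/1.3522 = 1.2867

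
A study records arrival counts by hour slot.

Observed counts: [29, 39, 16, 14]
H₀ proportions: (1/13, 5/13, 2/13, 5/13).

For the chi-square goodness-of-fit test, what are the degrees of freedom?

degrees of freedom = 3

df = k − 1 = 4 − 1 = 3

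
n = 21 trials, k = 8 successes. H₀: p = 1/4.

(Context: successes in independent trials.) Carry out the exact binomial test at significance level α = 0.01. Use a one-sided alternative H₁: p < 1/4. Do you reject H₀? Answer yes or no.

Exact binomial: n=21, k=8, p₀=1/4=0.2500
P(X≤8) from Σ C(n,i)·p₀^i·(1−p₀)^(n−i)
p-value (one-sided, H₁ less) = 0.94385
At α=0.01: p ≥ α → fail to reject H₀

reject H₀: no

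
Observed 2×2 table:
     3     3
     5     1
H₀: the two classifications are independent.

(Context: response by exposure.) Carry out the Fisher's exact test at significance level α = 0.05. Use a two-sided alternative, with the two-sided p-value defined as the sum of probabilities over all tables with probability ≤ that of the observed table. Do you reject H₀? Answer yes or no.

reject H₀: no

Margins: r₁=6, r₂=6, c₁=8, c₂=4, n=12
p_obs = C(6,3)·C(6,5)/C(12,8); sum pmf over tables with pmf ≤ p_obs
p-value (two-sided) = 0.54545
At α=0.05: p ≥ α → fail to reject H₀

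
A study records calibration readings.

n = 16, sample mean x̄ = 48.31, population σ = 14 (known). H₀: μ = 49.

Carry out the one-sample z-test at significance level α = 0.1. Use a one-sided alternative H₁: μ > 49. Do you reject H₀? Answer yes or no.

SE = σ/√n = 14/√16 = 3.5000
z = (x̄−μ₀)/SE = (48.31−49)/3.5000 = -0.1971
p-value (one-sided, H₁ greater) = 0.57814
At α=0.1: p ≥ α → fail to reject H₀

reject H₀: no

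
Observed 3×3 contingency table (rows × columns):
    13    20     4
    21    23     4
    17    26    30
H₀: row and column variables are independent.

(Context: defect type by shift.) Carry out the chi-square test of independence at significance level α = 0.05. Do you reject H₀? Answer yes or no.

reject H₀: yes

Row totals [37, 48, 73], col totals [51, 69, 38], n=158
χ² = (13−11.94)²/11.94 + (20−16.16)²/16.16 + (4−8.90)²/8.90 + (21−15.49)²/15.49 + (23−20.96)²/20.96 + (4−11.54)²/11.54 + (17−23.56)²/23.56 + (26−31.88)²/31.88 + (30−17.56)²/17.56 = 22.5203
df = 4
p-value (upper-tail) = 0.00016
At α=0.05: p < α → reject H₀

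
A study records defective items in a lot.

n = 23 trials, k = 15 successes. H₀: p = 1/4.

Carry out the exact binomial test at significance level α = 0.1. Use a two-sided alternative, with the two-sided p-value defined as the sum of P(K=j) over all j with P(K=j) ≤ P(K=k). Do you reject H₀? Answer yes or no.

Exact binomial: n=23, k=15, p₀=1/4=0.2500
P(X=j) = C(n,j)·p₀^j·(1−p₀)^(n−j); p = Σ P(X=j) over j with P(X=j) ≤ P(X=15)
p-value (two-sided) = 0.00005
At α=0.1: p < α → reject H₀

reject H₀: yes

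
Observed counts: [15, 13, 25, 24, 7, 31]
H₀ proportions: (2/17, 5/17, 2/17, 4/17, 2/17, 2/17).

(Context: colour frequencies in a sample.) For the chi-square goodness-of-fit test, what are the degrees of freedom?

degrees of freedom = 5

df = k − 1 = 6 − 1 = 5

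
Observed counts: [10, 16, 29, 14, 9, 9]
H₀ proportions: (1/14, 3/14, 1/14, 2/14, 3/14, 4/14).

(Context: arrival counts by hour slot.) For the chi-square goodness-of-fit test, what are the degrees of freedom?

degrees of freedom = 5

df = k − 1 = 6 − 1 = 5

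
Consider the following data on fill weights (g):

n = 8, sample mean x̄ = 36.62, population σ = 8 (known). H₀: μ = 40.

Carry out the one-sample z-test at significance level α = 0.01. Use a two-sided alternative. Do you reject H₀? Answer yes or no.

reject H₀: no

SE = σ/√n = 8/√8 = 2.8284
z = (x̄−μ₀)/SE = (36.62−40)/2.8284 = -1.1950
p-value (two-sided) = 0.23208
At α=0.01: p ≥ α → fail to reject H₀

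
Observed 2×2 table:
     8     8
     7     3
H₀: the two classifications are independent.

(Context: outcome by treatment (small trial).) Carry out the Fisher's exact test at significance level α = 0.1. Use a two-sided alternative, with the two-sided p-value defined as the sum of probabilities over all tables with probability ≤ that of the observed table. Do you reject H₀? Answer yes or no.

Margins: r₁=16, r₂=10, c₁=15, c₂=11, n=26
p_obs = C(16,8)·C(10,7)/C(26,15); sum pmf over tables with pmf ≤ p_obs
p-value (two-sided) = 0.42786
At α=0.1: p ≥ α → fail to reject H₀

reject H₀: no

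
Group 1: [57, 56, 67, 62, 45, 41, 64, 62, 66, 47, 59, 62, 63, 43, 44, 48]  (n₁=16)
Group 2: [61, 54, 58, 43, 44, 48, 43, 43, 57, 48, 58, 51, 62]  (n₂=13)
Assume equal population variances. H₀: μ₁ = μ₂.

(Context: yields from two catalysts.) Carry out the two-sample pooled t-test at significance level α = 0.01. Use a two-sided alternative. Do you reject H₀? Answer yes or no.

reject H₀: no

x̄₁=55.375, s₁=9.128, n₁=16
x̄₂=51.538, s₂=7.183, n₂=13
s_p² = [15·9.128² + 12·7.183²]/27 = 69.2215
SE = √(s_p²·(1/16+1/13)) = 3.1066
t = (55.375−51.538)/3.1066 = 1.2350
df = 27
p-value (two-sided) = 0.22749
At α=0.01: p ≥ α → fail to reject H₀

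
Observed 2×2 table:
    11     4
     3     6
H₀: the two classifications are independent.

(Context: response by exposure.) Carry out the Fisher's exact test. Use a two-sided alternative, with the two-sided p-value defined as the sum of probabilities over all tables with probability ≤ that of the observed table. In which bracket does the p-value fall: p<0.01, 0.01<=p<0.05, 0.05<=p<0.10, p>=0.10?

Margins: r₁=15, r₂=9, c₁=14, c₂=10, n=24
p_obs = C(15,11)·C(9,3)/C(24,14); sum pmf over tables with pmf ≤ p_obs
p-value (two-sided) = 0.09180
→ bracket: 0.05<=p<0.10

p-value bracket: 0.05<=p<0.10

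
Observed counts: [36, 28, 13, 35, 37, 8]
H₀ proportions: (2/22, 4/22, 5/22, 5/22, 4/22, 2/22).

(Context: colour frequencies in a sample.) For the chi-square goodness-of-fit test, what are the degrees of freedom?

df = k − 1 = 6 − 1 = 5

degrees of freedom = 5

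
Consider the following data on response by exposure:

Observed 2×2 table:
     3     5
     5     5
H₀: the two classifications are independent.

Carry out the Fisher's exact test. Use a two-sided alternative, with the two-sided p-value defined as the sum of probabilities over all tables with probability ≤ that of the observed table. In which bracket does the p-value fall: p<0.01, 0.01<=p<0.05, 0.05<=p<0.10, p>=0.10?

p-value bracket: p>=0.10

Margins: r₁=8, r₂=10, c₁=8, c₂=10, n=18
p_obs = C(8,3)·C(10,5)/C(18,8); sum pmf over tables with pmf ≤ p_obs
p-value (two-sided) = 0.66406
→ bracket: p>=0.10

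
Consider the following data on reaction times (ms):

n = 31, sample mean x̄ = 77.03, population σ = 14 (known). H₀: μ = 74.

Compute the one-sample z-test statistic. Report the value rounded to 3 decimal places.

SE = σ/√n = 14/√31 = 2.5145
z = (x̄−μ₀)/SE = (77.03−74)/2.5145 = 1.2050

test statistic = 1.205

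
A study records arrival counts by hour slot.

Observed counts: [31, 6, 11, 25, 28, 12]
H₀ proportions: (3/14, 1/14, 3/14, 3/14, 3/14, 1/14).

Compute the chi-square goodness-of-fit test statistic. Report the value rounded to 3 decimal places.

test statistic = 12.174

n = 113; E_i = n·p_i = [24.21, 8.07, 24.21, 24.21, 24.21, 8.07]
χ² = (31−24.21)²/24.21 + (6−8.07)²/8.07 + (11−24.21)²/24.21 + (25−24.21)²/24.21 + (28−24.21)²/24.21 + (12−8.07)²/8.07 = 12.1740
df = 5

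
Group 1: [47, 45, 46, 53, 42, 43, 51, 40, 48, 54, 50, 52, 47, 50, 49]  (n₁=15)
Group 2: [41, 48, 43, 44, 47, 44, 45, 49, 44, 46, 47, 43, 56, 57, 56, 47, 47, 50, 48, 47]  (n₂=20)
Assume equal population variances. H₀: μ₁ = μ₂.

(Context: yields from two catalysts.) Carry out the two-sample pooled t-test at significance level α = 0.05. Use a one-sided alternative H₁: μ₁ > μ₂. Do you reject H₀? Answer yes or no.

reject H₀: no

x̄₁=47.800, s₁=4.092, n₁=15
x̄₂=47.450, s₂=4.430, n₂=20
s_p² = [14·4.092² + 19·4.430²]/33 = 18.4045
SE = √(s_p²·(1/15+1/20)) = 1.4653
t = (47.800−47.450)/1.4653 = 0.2389
df = 33
p-value (one-sided, H₁ greater) = 0.40635
At α=0.05: p ≥ α → fail to reject H₀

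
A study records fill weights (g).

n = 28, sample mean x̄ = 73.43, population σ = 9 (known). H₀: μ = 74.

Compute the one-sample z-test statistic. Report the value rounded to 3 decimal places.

test statistic = -0.335

SE = σ/√n = 9/√28 = 1.7008
z = (x̄−μ₀)/SE = (73.43−74)/1.7008 = -0.3351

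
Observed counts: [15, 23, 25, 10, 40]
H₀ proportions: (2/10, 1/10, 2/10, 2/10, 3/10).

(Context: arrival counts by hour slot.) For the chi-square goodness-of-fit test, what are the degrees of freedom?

degrees of freedom = 4

df = k − 1 = 5 − 1 = 4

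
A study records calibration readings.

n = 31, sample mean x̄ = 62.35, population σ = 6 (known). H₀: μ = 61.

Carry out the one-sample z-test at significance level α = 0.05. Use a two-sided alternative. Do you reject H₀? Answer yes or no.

SE = σ/√n = 6/√31 = 1.0776
z = (x̄−μ₀)/SE = (62.35−61)/1.0776 = 1.2527
p-value (two-sided) = 0.21030
At α=0.05: p ≥ α → fail to reject H₀

reject H₀: no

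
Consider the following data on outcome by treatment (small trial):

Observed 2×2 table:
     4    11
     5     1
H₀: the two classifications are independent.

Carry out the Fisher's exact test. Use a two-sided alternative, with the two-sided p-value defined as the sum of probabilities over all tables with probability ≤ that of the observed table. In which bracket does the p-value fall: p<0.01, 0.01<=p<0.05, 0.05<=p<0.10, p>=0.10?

Margins: r₁=15, r₂=6, c₁=9, c₂=12, n=21
p_obs = C(15,4)·C(6,5)/C(21,9); sum pmf over tables with pmf ≤ p_obs
p-value (two-sided) = 0.04644
→ bracket: 0.01<=p<0.05

p-value bracket: 0.01<=p<0.05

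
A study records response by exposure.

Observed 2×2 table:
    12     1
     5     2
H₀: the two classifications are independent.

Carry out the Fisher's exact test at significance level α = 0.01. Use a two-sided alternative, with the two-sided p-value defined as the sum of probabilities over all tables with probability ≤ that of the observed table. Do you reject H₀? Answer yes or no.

reject H₀: no

Margins: r₁=13, r₂=7, c₁=17, c₂=3, n=20
p_obs = C(13,12)·C(7,5)/C(20,17); sum pmf over tables with pmf ≤ p_obs
p-value (two-sided) = 0.27018
At α=0.01: p ≥ α → fail to reject H₀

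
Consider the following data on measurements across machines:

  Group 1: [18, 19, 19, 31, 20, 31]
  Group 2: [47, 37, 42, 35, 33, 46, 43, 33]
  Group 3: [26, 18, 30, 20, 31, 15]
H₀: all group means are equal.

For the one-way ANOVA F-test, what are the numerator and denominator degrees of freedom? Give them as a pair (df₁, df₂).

k = 3 groups, N = 20 total
df = (k−1, N−k) = (3−1, 20−3) = (2, 17)

degrees of freedom = [2, 17]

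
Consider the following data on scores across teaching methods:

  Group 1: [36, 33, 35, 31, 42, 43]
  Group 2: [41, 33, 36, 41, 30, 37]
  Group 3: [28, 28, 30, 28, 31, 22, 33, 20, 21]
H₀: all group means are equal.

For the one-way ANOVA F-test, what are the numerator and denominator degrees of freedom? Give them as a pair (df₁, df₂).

k = 3 groups, N = 21 total
df = (k−1, N−k) = (3−1, 21−3) = (2, 18)

degrees of freedom = [2, 18]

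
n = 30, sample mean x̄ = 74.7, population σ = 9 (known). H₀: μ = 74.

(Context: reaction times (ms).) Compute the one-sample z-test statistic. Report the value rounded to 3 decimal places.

SE = σ/√n = 9/√30 = 1.6432
z = (x̄−μ₀)/SE = (74.7−74)/1.6432 = 0.4260

test statistic = 0.426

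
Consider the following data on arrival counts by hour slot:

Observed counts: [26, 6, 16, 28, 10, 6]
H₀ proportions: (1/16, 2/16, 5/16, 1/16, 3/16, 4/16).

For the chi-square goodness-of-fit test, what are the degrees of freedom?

degrees of freedom = 5

df = k − 1 = 6 − 1 = 5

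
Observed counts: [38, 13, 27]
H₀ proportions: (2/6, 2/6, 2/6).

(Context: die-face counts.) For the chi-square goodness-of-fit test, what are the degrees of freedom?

degrees of freedom = 2

df = k − 1 = 3 − 1 = 2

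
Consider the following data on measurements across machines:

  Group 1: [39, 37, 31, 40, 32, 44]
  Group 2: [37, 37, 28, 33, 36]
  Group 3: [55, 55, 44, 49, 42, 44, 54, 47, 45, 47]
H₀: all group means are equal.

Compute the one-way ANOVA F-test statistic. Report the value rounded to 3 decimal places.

test statistic = 18.833

Group means [37.17, 34.20, 48.20], grand mean 41.714
SSB = Σnᵢ(x̄ᵢ−x̄)² = 827.052; SSW = ΣΣ(x−x̄ᵢ)² = 395.233
MSB = 827.052/2 = 413.5262; MSW = 395.233/18 = 21.9574
F = MSB/MSW = 18.8331
df = (2, 18)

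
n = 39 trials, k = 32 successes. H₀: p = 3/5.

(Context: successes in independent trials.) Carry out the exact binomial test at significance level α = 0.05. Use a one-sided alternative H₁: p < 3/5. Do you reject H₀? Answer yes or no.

Exact binomial: n=39, k=32, p₀=3/5=0.6000
P(X≤32) from Σ C(n,i)·p₀^i·(1−p₀)^(n−i)
p-value (one-sided, H₁ less) = 0.99915
At α=0.05: p ≥ α → fail to reject H₀

reject H₀: no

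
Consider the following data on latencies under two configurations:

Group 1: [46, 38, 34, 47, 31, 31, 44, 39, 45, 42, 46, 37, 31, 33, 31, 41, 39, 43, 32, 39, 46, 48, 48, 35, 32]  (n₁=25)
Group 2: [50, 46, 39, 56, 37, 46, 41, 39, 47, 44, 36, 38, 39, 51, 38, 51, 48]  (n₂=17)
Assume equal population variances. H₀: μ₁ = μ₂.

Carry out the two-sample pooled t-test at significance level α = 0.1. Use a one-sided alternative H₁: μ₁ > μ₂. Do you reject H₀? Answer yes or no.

x̄₁=39.120, s₁=6.119, n₁=25
x̄₂=43.882, s₂=6.020, n₂=17
s_p² = [24·6.119² + 16·6.020²]/40 = 36.9601
SE = √(s_p²·(1/25+1/17)) = 1.9112
t = (39.120−43.882)/1.9112 = -2.4919
df = 40
p-value (one-sided, H₁ greater) = 0.99152
At α=0.1: p ≥ α → fail to reject H₀

reject H₀: no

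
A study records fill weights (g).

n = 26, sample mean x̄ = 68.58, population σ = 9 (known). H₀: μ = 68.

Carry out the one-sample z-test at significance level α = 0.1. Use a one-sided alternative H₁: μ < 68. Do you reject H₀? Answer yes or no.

reject H₀: no

SE = σ/√n = 9/√26 = 1.7650
z = (x̄−μ₀)/SE = (68.58−68)/1.7650 = 0.3286
p-value (one-sided, H₁ less) = 0.62877
At α=0.1: p ≥ α → fail to reject H₀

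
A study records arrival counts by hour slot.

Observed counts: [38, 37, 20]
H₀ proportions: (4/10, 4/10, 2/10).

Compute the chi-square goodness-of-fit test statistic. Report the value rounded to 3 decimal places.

n = 95; E_i = n·p_i = [38.00, 38.00, 19.00]
χ² = (38−38.00)²/38.00 + (37−38.00)²/38.00 + (20−19.00)²/19.00 = 0.0789
df = 2

test statistic = 0.079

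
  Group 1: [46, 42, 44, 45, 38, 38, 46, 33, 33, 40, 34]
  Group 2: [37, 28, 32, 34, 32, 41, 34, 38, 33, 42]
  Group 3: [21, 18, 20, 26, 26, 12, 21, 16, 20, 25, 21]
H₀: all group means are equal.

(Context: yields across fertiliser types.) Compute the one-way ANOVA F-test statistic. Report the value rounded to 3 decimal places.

test statistic = 52.854

Group means [39.91, 35.10, 20.55], grand mean 31.750
SSB = Σnᵢ(x̄ᵢ−x̄)² = 2225.464; SSW = ΣΣ(x−x̄ᵢ)² = 610.536
MSB = 2225.464/2 = 1112.7318; MSW = 610.536/29 = 21.0530
F = MSB/MSW = 52.8539
df = (2, 29)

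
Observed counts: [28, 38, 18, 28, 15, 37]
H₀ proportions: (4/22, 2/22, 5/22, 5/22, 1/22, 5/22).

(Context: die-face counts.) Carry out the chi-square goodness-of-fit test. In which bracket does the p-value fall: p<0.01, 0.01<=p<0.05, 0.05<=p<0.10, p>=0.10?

p-value bracket: p<0.01

n = 164; E_i = n·p_i = [29.82, 14.91, 37.27, 37.27, 7.45, 37.27]
χ² = (28−29.82)²/29.82 + (38−14.91)²/14.91 + (18−37.27)²/37.27 + (28−37.27)²/37.27 + (15−7.45)²/7.45 + (37−37.27)²/37.27 = 55.7854
df = 5
p-value (upper-tail) = 0.00000
→ bracket: p<0.01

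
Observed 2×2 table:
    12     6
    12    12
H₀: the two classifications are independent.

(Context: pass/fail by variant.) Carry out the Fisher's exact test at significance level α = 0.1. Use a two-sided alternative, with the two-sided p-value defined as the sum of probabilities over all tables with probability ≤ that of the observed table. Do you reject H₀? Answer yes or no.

reject H₀: no

Margins: r₁=18, r₂=24, c₁=24, c₂=18, n=42
p_obs = C(18,12)·C(24,12)/C(42,24); sum pmf over tables with pmf ≤ p_obs
p-value (two-sided) = 0.35304
At α=0.1: p ≥ α → fail to reject H₀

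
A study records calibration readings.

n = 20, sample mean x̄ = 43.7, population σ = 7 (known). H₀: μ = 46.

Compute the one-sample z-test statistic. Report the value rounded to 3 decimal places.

SE = σ/√n = 7/√20 = 1.5652
z = (x̄−μ₀)/SE = (43.7−46)/1.5652 = -1.4694

test statistic = -1.469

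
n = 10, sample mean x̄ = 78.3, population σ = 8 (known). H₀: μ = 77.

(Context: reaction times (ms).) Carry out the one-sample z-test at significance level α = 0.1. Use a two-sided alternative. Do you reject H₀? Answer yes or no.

reject H₀: no

SE = σ/√n = 8/√10 = 2.5298
z = (x̄−μ₀)/SE = (78.3−77)/2.5298 = 0.5139
p-value (two-sided) = 0.60734
At α=0.1: p ≥ α → fail to reject H₀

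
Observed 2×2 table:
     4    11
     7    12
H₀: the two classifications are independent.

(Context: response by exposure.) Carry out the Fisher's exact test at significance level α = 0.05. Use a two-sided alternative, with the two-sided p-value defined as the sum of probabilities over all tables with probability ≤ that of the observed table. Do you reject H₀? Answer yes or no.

Margins: r₁=15, r₂=19, c₁=11, c₂=23, n=34
p_obs = C(15,4)·C(19,7)/C(34,11); sum pmf over tables with pmf ≤ p_obs
p-value (two-sided) = 0.71521
At α=0.05: p ≥ α → fail to reject H₀

reject H₀: no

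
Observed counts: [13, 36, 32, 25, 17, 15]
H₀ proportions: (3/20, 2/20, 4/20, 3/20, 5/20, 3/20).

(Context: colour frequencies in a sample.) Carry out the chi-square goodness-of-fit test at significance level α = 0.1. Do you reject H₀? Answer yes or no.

reject H₀: yes

n = 138; E_i = n·p_i = [20.70, 13.80, 27.60, 20.70, 34.50, 20.70]
χ² = (13−20.70)²/20.70 + (36−13.80)²/13.80 + (32−27.60)²/27.60 + (25−20.70)²/20.70 + (17−34.50)²/34.50 + (15−20.70)²/20.70 = 50.6184
df = 5
p-value (upper-tail) = 0.00000
At α=0.1: p < α → reject H₀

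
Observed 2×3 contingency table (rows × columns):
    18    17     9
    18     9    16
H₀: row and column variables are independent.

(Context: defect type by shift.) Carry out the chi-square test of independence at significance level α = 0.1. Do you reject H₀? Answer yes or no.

reject H₀: no

Row totals [44, 43], col totals [36, 26, 25], n=87
χ² = (18−18.21)²/18.21 + (17−13.15)²/13.15 + (9−12.64)²/12.64 + (18−17.79)²/17.79 + (9−12.85)²/12.85 + (16−12.36)²/12.36 = 4.4106
df = 2
p-value (upper-tail) = 0.11022
At α=0.1: p ≥ α → fail to reject H₀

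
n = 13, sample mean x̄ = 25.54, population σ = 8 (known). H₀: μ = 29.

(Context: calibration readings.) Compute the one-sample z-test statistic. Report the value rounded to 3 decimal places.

test statistic = -1.559

SE = σ/√n = 8/√13 = 2.2188
z = (x̄−μ₀)/SE = (25.54−29)/2.2188 = -1.5594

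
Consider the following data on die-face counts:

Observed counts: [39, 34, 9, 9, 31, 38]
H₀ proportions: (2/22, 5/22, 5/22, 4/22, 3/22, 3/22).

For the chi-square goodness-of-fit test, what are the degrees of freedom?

df = k − 1 = 6 − 1 = 5

degrees of freedom = 5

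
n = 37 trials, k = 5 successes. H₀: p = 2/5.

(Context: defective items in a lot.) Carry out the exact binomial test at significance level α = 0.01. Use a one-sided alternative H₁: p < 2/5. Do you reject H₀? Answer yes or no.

reject H₀: yes

Exact binomial: n=37, k=5, p₀=2/5=0.4000
P(X≤5) from Σ C(n,i)·p₀^i·(1−p₀)^(n−i)
p-value (one-sided, H₁ less) = 0.00045
At α=0.01: p < α → reject H₀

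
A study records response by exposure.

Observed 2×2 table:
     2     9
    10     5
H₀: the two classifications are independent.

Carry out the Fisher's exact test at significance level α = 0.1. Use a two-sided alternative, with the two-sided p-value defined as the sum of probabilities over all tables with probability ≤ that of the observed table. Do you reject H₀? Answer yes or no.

reject H₀: yes

Margins: r₁=11, r₂=15, c₁=12, c₂=14, n=26
p_obs = C(11,2)·C(15,10)/C(26,12); sum pmf over tables with pmf ≤ p_obs
p-value (two-sided) = 0.02142
At α=0.1: p < α → reject H₀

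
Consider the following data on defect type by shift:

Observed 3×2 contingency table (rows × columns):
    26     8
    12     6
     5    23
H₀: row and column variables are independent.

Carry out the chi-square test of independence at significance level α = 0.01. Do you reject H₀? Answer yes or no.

reject H₀: yes

Row totals [34, 18, 28], col totals [43, 37], n=80
χ² = (26−18.27)²/18.27 + (8−15.72)²/15.72 + (12−9.68)²/9.68 + (6−8.32)²/8.32 + (5−15.05)²/15.05 + (23−12.95)²/12.95 = 22.7790
df = 2
p-value (upper-tail) = 0.00001
At α=0.01: p < α → reject H₀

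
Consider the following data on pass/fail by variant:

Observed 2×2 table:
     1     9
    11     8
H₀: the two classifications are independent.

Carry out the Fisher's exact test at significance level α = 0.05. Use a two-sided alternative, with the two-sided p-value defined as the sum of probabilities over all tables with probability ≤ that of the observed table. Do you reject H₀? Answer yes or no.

Margins: r₁=10, r₂=19, c₁=12, c₂=17, n=29
p_obs = C(10,1)·C(19,11)/C(29,12); sum pmf over tables with pmf ≤ p_obs
p-value (two-sided) = 0.01909
At α=0.05: p < α → reject H₀

reject H₀: yes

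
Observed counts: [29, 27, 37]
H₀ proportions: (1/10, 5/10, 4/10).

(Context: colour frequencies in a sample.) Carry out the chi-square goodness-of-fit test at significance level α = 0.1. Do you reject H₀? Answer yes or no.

n = 93; E_i = n·p_i = [9.30, 46.50, 37.20]
χ² = (29−9.30)²/9.30 + (27−46.50)²/46.50 + (37−37.20)²/37.20 = 49.9086
df = 2
p-value (upper-tail) = 0.00000
At α=0.1: p < α → reject H₀

reject H₀: yes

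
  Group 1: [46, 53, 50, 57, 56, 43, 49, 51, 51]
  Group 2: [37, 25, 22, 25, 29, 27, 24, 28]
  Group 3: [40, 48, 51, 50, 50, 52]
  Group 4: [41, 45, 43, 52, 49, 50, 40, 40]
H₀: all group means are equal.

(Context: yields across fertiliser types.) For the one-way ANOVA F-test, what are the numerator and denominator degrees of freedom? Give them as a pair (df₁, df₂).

degrees of freedom = [3, 27]

k = 4 groups, N = 31 total
df = (k−1, N−k) = (4−1, 31−4) = (3, 27)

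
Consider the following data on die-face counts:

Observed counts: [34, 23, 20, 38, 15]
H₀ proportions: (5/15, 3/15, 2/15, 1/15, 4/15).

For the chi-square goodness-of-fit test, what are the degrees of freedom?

degrees of freedom = 4

df = k − 1 = 5 − 1 = 4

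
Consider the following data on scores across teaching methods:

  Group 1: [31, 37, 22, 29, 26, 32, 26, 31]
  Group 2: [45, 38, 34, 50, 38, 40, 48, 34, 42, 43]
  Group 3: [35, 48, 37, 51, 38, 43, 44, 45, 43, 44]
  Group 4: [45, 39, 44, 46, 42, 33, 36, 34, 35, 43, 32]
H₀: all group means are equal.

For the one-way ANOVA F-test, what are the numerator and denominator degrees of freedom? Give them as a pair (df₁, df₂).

k = 4 groups, N = 39 total
df = (k−1, N−k) = (4−1, 39−4) = (3, 35)

degrees of freedom = [3, 35]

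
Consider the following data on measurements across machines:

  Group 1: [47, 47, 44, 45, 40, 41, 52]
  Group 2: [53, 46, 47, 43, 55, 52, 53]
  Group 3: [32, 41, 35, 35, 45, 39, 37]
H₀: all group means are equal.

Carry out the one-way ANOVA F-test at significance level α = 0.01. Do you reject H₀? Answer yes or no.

reject H₀: yes

Group means [45.14, 49.86, 37.71], grand mean 44.238
SSB = Σnᵢ(x̄ᵢ−x̄)² = 524.667; SSW = ΣΣ(x−x̄ᵢ)² = 333.143
MSB = 524.667/2 = 262.3333; MSW = 333.143/18 = 18.5079
F = MSB/MSW = 14.1741
df = (2, 18)
p-value (upper-tail) = 0.00020
At α=0.01: p < α → reject H₀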